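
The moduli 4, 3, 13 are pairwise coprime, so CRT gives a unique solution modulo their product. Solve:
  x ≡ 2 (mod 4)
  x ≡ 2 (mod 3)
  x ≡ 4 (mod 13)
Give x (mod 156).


Moduli 4, 3, 13 are pairwise coprime; by CRT there is a unique solution modulo M = 4 · 3 · 13 = 156.
Solve pairwise, accumulating the modulus:
  Start with x ≡ 2 (mod 4).
  Combine with x ≡ 2 (mod 3): since gcd(4, 3) = 1, we get a unique residue mod 12.
    Write x = 2 + 4·t and substitute into x ≡ 2 (mod 3): 4·t ≡ 2 − 2 = 0 (mod 3).
    Reduce coefficients mod 3: 1·t ≡ 0 (mod 3).
    So t ≡ 0 (mod 3).
    Then x = 2 + 4·0 = 2, valid modulo lcm(4, 3) = 12: x ≡ 2 (mod 12).
  Combine with x ≡ 4 (mod 13): since gcd(12, 13) = 1, we get a unique residue mod 156.
    Write x = 2 + 12·t and substitute into x ≡ 4 (mod 13): 12·t ≡ 4 − 2 = 2 (mod 13).
    The inverse of 12 mod 13 is 12 (since 12·12 = 144 = 11·13 + 1), so t ≡ 12·2 = 24 ≡ 11 (mod 13).
    Then x = 2 + 12·11 = 134, valid modulo lcm(12, 13) = 156: x ≡ 134 (mod 156).
Verify: 134 mod 4 = 2 ✓, 134 mod 3 = 2 ✓, 134 mod 13 = 4 ✓.

x ≡ 134 (mod 156).


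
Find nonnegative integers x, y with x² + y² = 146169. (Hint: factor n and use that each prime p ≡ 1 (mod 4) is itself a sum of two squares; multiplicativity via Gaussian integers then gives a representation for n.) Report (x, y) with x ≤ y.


Step 1: Factor n = 146169 = 3^2 · 109 · 149.
Step 2: Check the mod-4 condition on each prime factor: 3 ≡ 3 (mod 4), exponent 2 (must be even); 109 ≡ 1 (mod 4), exponent 1; 149 ≡ 1 (mod 4), exponent 1.
All primes ≡ 3 (mod 4) appear to even exponent (or don't appear), so by the two-squares theorem n IS expressible as a sum of two squares.
Step 3: Build a representation. Group n = k² · m with k = 3 and m = 109 · 149 = 16241 (a product of primes ≡ 1 (mod 4)); a representation of m scales to one of n via (k·x)² + (k·y)² = k²(x² + y²). Each prime p ≡ 1 (mod 4) is itself a sum of two squares; find a² by testing p − a² for a perfect square:
  109: 109 − 1² = 108, 109 − 2² = 105, 109 − 3² = 100 = 10² ⇒ 109 = 3² + 10².
  149: 149 − 1² = 148, 149 − 2² = 145, 149 − 3² = 140, 149 − 4² = 133, 149 − 5² = 124, 149 − 6² = 113, 149 − 7² = 100 = 10² ⇒ 149 = 7² + 10².
  Combine using the Brahmagupta–Fibonacci identity (a² + b²)(c² + d²) = (ac − bd)² + (ad + bc)² = (ac + bd)² + (ad − bc)²:
  109 · 149 = 16241: from (3² + 10²)(7² + 10²), take (3·7 − 10·10, 3·10 + 10·7) = (21 − 100, 30 + 70) = (-79, 100); dropping signs (only squares matter) gives (79, 100); check 79² + 100² = 6241 + 10000 = 16241 ✓.
  Scale by k = 3: (3·79, 3·100) = (237, 300).
Step 4: Order so x ≤ y and verify: 237² + 300² = 56169 + 90000 = 146169 = n. ✓

n = 146169 = 237² + 300² (one valid representation with x ≤ y).


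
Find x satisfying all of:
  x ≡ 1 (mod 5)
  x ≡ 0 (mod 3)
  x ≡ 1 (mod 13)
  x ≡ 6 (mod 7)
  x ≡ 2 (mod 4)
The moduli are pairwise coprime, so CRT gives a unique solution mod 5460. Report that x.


Product of moduli M = 5 · 3 · 13 · 7 · 4 = 5460.
Merge one congruence at a time:
  Start: x ≡ 1 (mod 5).
  Combine with x ≡ 0 (mod 3); new modulus lcm = 15.
    Write x = 1 + 5·t and substitute into x ≡ 0 (mod 3): 5·t ≡ 0 − 1 = -1 (mod 3).
    Reduce coefficients mod 3: 2·t ≡ 2 (mod 3).
    The inverse of 2 mod 3 is 2 (since 2·2 = 4 = 1·3 + 1), so t ≡ 2·2 = 4 ≡ 1 (mod 3).
    Then x = 1 + 5·1 = 6, valid modulo lcm(5, 3) = 15: x ≡ 6 (mod 15).
  Combine with x ≡ 1 (mod 13); new modulus lcm = 195.
    Write x = 6 + 15·t and substitute into x ≡ 1 (mod 13): 15·t ≡ 1 − 6 = -5 (mod 13).
    Reduce coefficients mod 13: 2·t ≡ 8 (mod 13).
    The inverse of 2 mod 13 is 7 (since 2·7 = 14 = 1·13 + 1), so t ≡ 7·8 = 56 ≡ 4 (mod 13).
    Then x = 6 + 15·4 = 66, valid modulo lcm(15, 13) = 195: x ≡ 66 (mod 195).
  Combine with x ≡ 6 (mod 7); new modulus lcm = 1365.
    Write x = 66 + 195·t and substitute into x ≡ 6 (mod 7): 195·t ≡ 6 − 66 = -60 (mod 7).
    Reduce coefficients mod 7: 6·t ≡ 3 (mod 7).
    The inverse of 6 mod 7 is 6 (since 6·6 = 36 = 5·7 + 1), so t ≡ 6·3 = 18 ≡ 4 (mod 7).
    Then x = 66 + 195·4 = 846, valid modulo lcm(195, 7) = 1365: x ≡ 846 (mod 1365).
  Combine with x ≡ 2 (mod 4); new modulus lcm = 5460.
    Write x = 846 + 1365·t and substitute into x ≡ 2 (mod 4): 1365·t ≡ 2 − 846 = -844 (mod 4).
    Reduce coefficients mod 4: 1·t ≡ 0 (mod 4).
    So t ≡ 0 (mod 4).
    Then x = 846 + 1365·0 = 846, valid modulo lcm(1365, 4) = 5460: x ≡ 846 (mod 5460).
Verify against each original: 846 mod 5 = 1, 846 mod 3 = 0, 846 mod 13 = 1, 846 mod 7 = 6, 846 mod 4 = 2.

x ≡ 846 (mod 5460).


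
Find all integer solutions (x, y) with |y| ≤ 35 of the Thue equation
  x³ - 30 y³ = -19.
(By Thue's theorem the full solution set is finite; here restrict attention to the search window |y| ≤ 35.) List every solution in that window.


The equation is x³ - 30y³ = -19. For fixed y, x³ = 30·y³ − 19, so a solution requires the RHS to be a perfect cube.
Strategy: iterate y from -35 to 35, compute RHS = 30·y³ − 19, and check whether it is a (positive or negative) perfect cube.
Check small values of y:
  y = 0: RHS = -19 is not a perfect cube.
  y = 1: RHS = 11 is not a perfect cube.
  y = -1: RHS = -49 is not a perfect cube.
  y = 2: RHS = 221 is not a perfect cube.
  y = -2: RHS = -259 is not a perfect cube.
  y = 3: RHS = 791 is not a perfect cube.
  y = -3: RHS = -829 is not a perfect cube.
Continuing the search up to |y| = 35 finds no solutions either.
No (x, y) in the scanned range satisfies the equation.

No integer solutions with |y| ≤ 35.


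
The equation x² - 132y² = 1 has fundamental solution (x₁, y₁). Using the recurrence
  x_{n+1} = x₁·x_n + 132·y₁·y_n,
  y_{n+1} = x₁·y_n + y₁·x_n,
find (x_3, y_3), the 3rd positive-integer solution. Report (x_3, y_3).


Step 1: Find the fundamental solution (x₁, y₁) of x² - 132y² = 1.
  Expand √132 as a continued fraction. a₀ = ⌊√132⌋ = 11; iterate m_{k+1} = d_k·a_k − m_k, d_{k+1} = (132 − m_{k+1}²)/d_k, a_{k+1} = ⌊(a₀ + m_{k+1})/d_{k+1}⌋ (starting m₀ = 0, d₀ = 1), with convergents p_k = a_k·p_{k-1} + p_{k-2}, q_k = a_k·q_{k-1} + q_{k-2} (p₋₁ = 1, q₋₁ = 0):
  k = 0: a₀ = 11; p₀/q₀ = 11/1; p₀² − 132·q₀² = 121 − 132 = -11.
  k = 1: m = 11, d = 11, a = ⌊(11 + 11)/11⌋ = 2; p/q = (2·11 + 1)/(2·1 + 0) = 23/2; p² − 132·q² = 529 − 528 = 1.
  The first convergent with p² − 132·q² = 1 gives the fundamental solution (x₁, y₁) = (23, 2).
Step 2: Apply the recurrence (x_{n+1}, y_{n+1}) = (x₁x_n + 132y₁y_n, x₁y_n + y₁x_n) repeatedly.
  From (x_1, y_1) = (23, 2): x_2 = 23·23 + 132·2·2 = 1057; y_2 = 23·2 + 2·23 = 92.
  From (x_2, y_2) = (1057, 92): x_3 = 23·1057 + 132·2·92 = 48599; y_3 = 23·92 + 2·1057 = 4230.
Step 3: Verify x_3² - 132·y_3² = 2361862801 - 2361862800 = 1 (should be 1). ✓

(x_1, y_1) = (23, 2); (x_3, y_3) = (48599, 4230).


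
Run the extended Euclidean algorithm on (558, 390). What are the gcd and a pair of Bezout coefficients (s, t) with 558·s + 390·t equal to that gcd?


Euclidean algorithm on (558, 390) — divide until remainder is 0:
  558 = 1 · 390 + 168
  390 = 2 · 168 + 54
  168 = 3 · 54 + 6
  54 = 9 · 6 + 0
gcd(558, 390) = 6.
Track Bezout coefficients alongside the remainders: start with r₀ = 558 = a·1 + b·0 (s = 1, t = 0) and r₁ = 390 = a·0 + b·1 (s = 0, t = 1); each new remainder r_{k+1} = r_{k-1} − q_k·r_k inherits s_{k+1} = s_{k-1} − q_k·s_k, t_{k+1} = t_{k-1} − q_k·t_k, so r_k = a·s_k + b·t_k at every step:
  q = 1: r = 168, s = 1 − 1·0 = 1, t = 0 − 1·1 = -1  (check: 558·1 + 390·(-1) = 168)
  q = 2: r = 54, s = 0 − 2·1 = -2, t = 1 − 2·(-1) = 3  (check: 558·(-2) + 390·3 = 54)
  q = 3: r = 6, s = 1 − 3·(-2) = 7, t = -1 − 3·3 = -10  (check: 558·7 + 390·(-10) = 6)
The row with r = 6 (the gcd) gives the Bezout coefficients s = 7, t = -10.
Result: 558 · (7) + 390 · (-10) = 6.

gcd(558, 390) = 6; s = 7, t = -10 (check: 558·7 + 390·(-10) = 6).


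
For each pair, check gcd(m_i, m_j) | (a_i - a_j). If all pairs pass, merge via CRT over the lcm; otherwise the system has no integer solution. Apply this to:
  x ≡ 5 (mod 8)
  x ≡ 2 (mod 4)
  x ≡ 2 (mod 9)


Moduli 8, 4, 9 are not pairwise coprime, so CRT works modulo lcm(m_i) when all pairwise compatibility conditions hold.
Pairwise compatibility: gcd(m_i, m_j) must divide a_i - a_j for every pair.
Merge one congruence at a time:
  Start: x ≡ 5 (mod 8).
  Combine with x ≡ 2 (mod 4): gcd(8, 4) = 4, and 2 - 5 = -3 is NOT divisible by 4.
    ⇒ system is inconsistent (no integer solution).

No solution (the system is inconsistent).


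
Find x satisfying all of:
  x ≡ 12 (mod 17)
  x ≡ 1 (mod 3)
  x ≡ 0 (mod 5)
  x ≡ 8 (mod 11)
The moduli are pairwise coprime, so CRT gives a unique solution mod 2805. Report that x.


Product of moduli M = 17 · 3 · 5 · 11 = 2805.
Merge one congruence at a time:
  Start: x ≡ 12 (mod 17).
  Combine with x ≡ 1 (mod 3); new modulus lcm = 51.
    Write x = 12 + 17·t and substitute into x ≡ 1 (mod 3): 17·t ≡ 1 − 12 = -11 (mod 3).
    Reduce coefficients mod 3: 2·t ≡ 1 (mod 3).
    The inverse of 2 mod 3 is 2 (since 2·2 = 4 = 1·3 + 1), so t ≡ 2·1 = 2 ≡ 2 (mod 3).
    Then x = 12 + 17·2 = 46, valid modulo lcm(17, 3) = 51: x ≡ 46 (mod 51).
  Combine with x ≡ 0 (mod 5); new modulus lcm = 255.
    Write x = 46 + 51·t and substitute into x ≡ 0 (mod 5): 51·t ≡ 0 − 46 = -46 (mod 5).
    Reduce coefficients mod 5: 1·t ≡ 4 (mod 5).
    So t ≡ 4 (mod 5).
    Then x = 46 + 51·4 = 250, valid modulo lcm(51, 5) = 255: x ≡ 250 (mod 255).
  Combine with x ≡ 8 (mod 11); new modulus lcm = 2805.
    Write x = 250 + 255·t and substitute into x ≡ 8 (mod 11): 255·t ≡ 8 − 250 = -242 (mod 11).
    Reduce coefficients mod 11: 2·t ≡ 0 (mod 11).
    The inverse of 2 mod 11 is 6 (since 2·6 = 12 = 1·11 + 1), so t ≡ 6·0 = 0 ≡ 0 (mod 11).
    Then x = 250 + 255·0 = 250, valid modulo lcm(255, 11) = 2805: x ≡ 250 (mod 2805).
Verify against each original: 250 mod 17 = 12, 250 mod 3 = 1, 250 mod 5 = 0, 250 mod 11 = 8.

x ≡ 250 (mod 2805).


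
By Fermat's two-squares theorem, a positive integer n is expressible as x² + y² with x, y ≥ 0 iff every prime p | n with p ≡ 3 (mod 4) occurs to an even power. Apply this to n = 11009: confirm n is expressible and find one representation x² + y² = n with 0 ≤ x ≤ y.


Step 1: Factor n = 11009 = 101 · 109.
Step 2: Check the mod-4 condition on each prime factor: 101 ≡ 1 (mod 4), exponent 1; 109 ≡ 1 (mod 4), exponent 1.
All primes ≡ 3 (mod 4) appear to even exponent (or don't appear), so by the two-squares theorem n IS expressible as a sum of two squares.
Step 3: Build a representation. Here n = 101 · 109 is a product of primes ≡ 1 (mod 4). Each prime p ≡ 1 (mod 4) is itself a sum of two squares; find a² by testing p − a² for a perfect square:
  101: 101 − 1² = 100 = 10² ⇒ 101 = 1² + 10².
  109: 109 − 1² = 108, 109 − 2² = 105, 109 − 3² = 100 = 10² ⇒ 109 = 3² + 10².
  Combine using the Brahmagupta–Fibonacci identity (a² + b²)(c² + d²) = (ac − bd)² + (ad + bc)² = (ac + bd)² + (ad − bc)²:
  101 · 109 = 11009: from (1² + 10²)(3² + 10²), take (1·3 − 10·10, 1·10 + 10·3) = (3 − 100, 10 + 30) = (-97, 40); dropping signs (only squares matter) gives (97, 40); check 97² + 40² = 9409 + 1600 = 11009 ✓.
Step 4: Order so x ≤ y and verify: 40² + 97² = 1600 + 9409 = 11009 = n. ✓

n = 11009 = 40² + 97² (one valid representation with x ≤ y).


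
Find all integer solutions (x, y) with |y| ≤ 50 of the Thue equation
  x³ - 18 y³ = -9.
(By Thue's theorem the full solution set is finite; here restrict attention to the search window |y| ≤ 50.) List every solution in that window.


The equation is x³ - 18y³ = -9. For fixed y, x³ = 18·y³ − 9, so a solution requires the RHS to be a perfect cube.
Strategy: iterate y from -50 to 50, compute RHS = 18·y³ − 9, and check whether it is a (positive or negative) perfect cube.
Check small values of y:
  y = 0: RHS = -9 is not a perfect cube.
  y = 1: RHS = 9 is not a perfect cube.
  y = -1: RHS = -27 = (-3)³ ⇒ x = -3 works.
  y = 2: RHS = 135 is not a perfect cube.
  y = -2: RHS = -153 is not a perfect cube.
  y = 3: RHS = 477 is not a perfect cube.
  y = -3: RHS = -495 is not a perfect cube.
Continuing the search up to |y| = 50 finds no further solutions beyond those listed.
Collected solutions: (-3, -1).

Solutions (with |y| ≤ 50): (-3, -1).


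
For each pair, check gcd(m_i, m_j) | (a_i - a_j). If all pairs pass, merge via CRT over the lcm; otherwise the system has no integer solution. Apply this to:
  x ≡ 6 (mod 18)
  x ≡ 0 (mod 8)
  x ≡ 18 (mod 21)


Moduli 18, 8, 21 are not pairwise coprime, so CRT works modulo lcm(m_i) when all pairwise compatibility conditions hold.
Pairwise compatibility: gcd(m_i, m_j) must divide a_i - a_j for every pair.
Merge one congruence at a time:
  Start: x ≡ 6 (mod 18).
  Combine with x ≡ 0 (mod 8): gcd(18, 8) = 2; 0 - 6 = -6, which IS divisible by 2, so compatible.
    Write x = 6 + 18·t and substitute into x ≡ 0 (mod 8): 18·t ≡ 0 − 6 = -6 (mod 8).
    Divide the congruence (and modulus) by g = 2: 9·t ≡ -3 (mod 4).
    Reduce coefficients mod 4: 1·t ≡ 1 (mod 4).
    So t ≡ 1 (mod 4).
    Then x = 6 + 18·1 = 24, valid modulo lcm(18, 8) = 72: x ≡ 24 (mod 72).
  Combine with x ≡ 18 (mod 21): gcd(72, 21) = 3; 18 - 24 = -6, which IS divisible by 3, so compatible.
    Write x = 24 + 72·t and substitute into x ≡ 18 (mod 21): 72·t ≡ 18 − 24 = -6 (mod 21).
    Divide the congruence (and modulus) by g = 3: 24·t ≡ -2 (mod 7).
    Reduce coefficients mod 7: 3·t ≡ 5 (mod 7).
    The inverse of 3 mod 7 is 5 (since 3·5 = 15 = 2·7 + 1), so t ≡ 5·5 = 25 ≡ 4 (mod 7).
    Then x = 24 + 72·4 = 312, valid modulo lcm(72, 21) = 504: x ≡ 312 (mod 504).
Verify: 312 mod 18 = 6, 312 mod 8 = 0, 312 mod 21 = 18.

x ≡ 312 (mod 504).


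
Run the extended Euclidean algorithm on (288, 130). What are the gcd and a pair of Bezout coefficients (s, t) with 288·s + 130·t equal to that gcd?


Euclidean algorithm on (288, 130) — divide until remainder is 0:
  288 = 2 · 130 + 28
  130 = 4 · 28 + 18
  28 = 1 · 18 + 10
  18 = 1 · 10 + 8
  10 = 1 · 8 + 2
  8 = 4 · 2 + 0
gcd(288, 130) = 2.
Track Bezout coefficients alongside the remainders: start with r₀ = 288 = a·1 + b·0 (s = 1, t = 0) and r₁ = 130 = a·0 + b·1 (s = 0, t = 1); each new remainder r_{k+1} = r_{k-1} − q_k·r_k inherits s_{k+1} = s_{k-1} − q_k·s_k, t_{k+1} = t_{k-1} − q_k·t_k, so r_k = a·s_k + b·t_k at every step:
  q = 2: r = 28, s = 1 − 2·0 = 1, t = 0 − 2·1 = -2  (check: 288·1 + 130·(-2) = 28)
  q = 4: r = 18, s = 0 − 4·1 = -4, t = 1 − 4·(-2) = 9  (check: 288·(-4) + 130·9 = 18)
  q = 1: r = 10, s = 1 − 1·(-4) = 5, t = -2 − 1·9 = -11  (check: 288·5 + 130·(-11) = 10)
  q = 1: r = 8, s = -4 − 1·5 = -9, t = 9 − 1·(-11) = 20  (check: 288·(-9) + 130·20 = 8)
  q = 1: r = 2, s = 5 − 1·(-9) = 14, t = -11 − 1·20 = -31  (check: 288·14 + 130·(-31) = 2)
The row with r = 2 (the gcd) gives the Bezout coefficients s = 14, t = -31.
Result: 288 · (14) + 130 · (-31) = 2.

gcd(288, 130) = 2; s = 14, t = -31 (check: 288·14 + 130·(-31) = 2).


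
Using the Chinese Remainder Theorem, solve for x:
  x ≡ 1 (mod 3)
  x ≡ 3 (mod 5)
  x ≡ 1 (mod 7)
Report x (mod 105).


Moduli 3, 5, 7 are pairwise coprime; by CRT there is a unique solution modulo M = 3 · 5 · 7 = 105.
Solve pairwise, accumulating the modulus:
  Start with x ≡ 1 (mod 3).
  Combine with x ≡ 3 (mod 5): since gcd(3, 5) = 1, we get a unique residue mod 15.
    Write x = 1 + 3·t and substitute into x ≡ 3 (mod 5): 3·t ≡ 3 − 1 = 2 (mod 5).
    The inverse of 3 mod 5 is 2 (since 3·2 = 6 = 1·5 + 1), so t ≡ 2·2 = 4 ≡ 4 (mod 5).
    Then x = 1 + 3·4 = 13, valid modulo lcm(3, 5) = 15: x ≡ 13 (mod 15).
  Combine with x ≡ 1 (mod 7): since gcd(15, 7) = 1, we get a unique residue mod 105.
    Write x = 13 + 15·t and substitute into x ≡ 1 (mod 7): 15·t ≡ 1 − 13 = -12 (mod 7).
    Reduce coefficients mod 7: 1·t ≡ 2 (mod 7).
    So t ≡ 2 (mod 7).
    Then x = 13 + 15·2 = 43, valid modulo lcm(15, 7) = 105: x ≡ 43 (mod 105).
Verify: 43 mod 3 = 1 ✓, 43 mod 5 = 3 ✓, 43 mod 7 = 1 ✓.

x ≡ 43 (mod 105).


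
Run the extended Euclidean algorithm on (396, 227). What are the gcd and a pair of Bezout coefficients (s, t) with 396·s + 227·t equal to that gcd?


Euclidean algorithm on (396, 227) — divide until remainder is 0:
  396 = 1 · 227 + 169
  227 = 1 · 169 + 58
  169 = 2 · 58 + 53
  58 = 1 · 53 + 5
  53 = 10 · 5 + 3
  5 = 1 · 3 + 2
  3 = 1 · 2 + 1
  2 = 2 · 1 + 0
gcd(396, 227) = 1.
Track Bezout coefficients alongside the remainders: start with r₀ = 396 = a·1 + b·0 (s = 1, t = 0) and r₁ = 227 = a·0 + b·1 (s = 0, t = 1); each new remainder r_{k+1} = r_{k-1} − q_k·r_k inherits s_{k+1} = s_{k-1} − q_k·s_k, t_{k+1} = t_{k-1} − q_k·t_k, so r_k = a·s_k + b·t_k at every step:
  q = 1: r = 169, s = 1 − 1·0 = 1, t = 0 − 1·1 = -1  (check: 396·1 + 227·(-1) = 169)
  q = 1: r = 58, s = 0 − 1·1 = -1, t = 1 − 1·(-1) = 2  (check: 396·(-1) + 227·2 = 58)
  q = 2: r = 53, s = 1 − 2·(-1) = 3, t = -1 − 2·2 = -5  (check: 396·3 + 227·(-5) = 53)
  q = 1: r = 5, s = -1 − 1·3 = -4, t = 2 − 1·(-5) = 7  (check: 396·(-4) + 227·7 = 5)
  q = 10: r = 3, s = 3 − 10·(-4) = 43, t = -5 − 10·7 = -75  (check: 396·43 + 227·(-75) = 3)
  q = 1: r = 2, s = -4 − 1·43 = -47, t = 7 − 1·(-75) = 82  (check: 396·(-47) + 227·82 = 2)
  q = 1: r = 1, s = 43 − 1·(-47) = 90, t = -75 − 1·82 = -157  (check: 396·90 + 227·(-157) = 1)
The row with r = 1 (the gcd) gives the Bezout coefficients s = 90, t = -157.
Result: 396 · (90) + 227 · (-157) = 1.

gcd(396, 227) = 1; s = 90, t = -157 (check: 396·90 + 227·(-157) = 1).


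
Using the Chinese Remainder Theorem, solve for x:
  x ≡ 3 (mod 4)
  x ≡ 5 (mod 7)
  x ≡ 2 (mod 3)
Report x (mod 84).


Moduli 4, 7, 3 are pairwise coprime; by CRT there is a unique solution modulo M = 4 · 7 · 3 = 84.
Solve pairwise, accumulating the modulus:
  Start with x ≡ 3 (mod 4).
  Combine with x ≡ 5 (mod 7): since gcd(4, 7) = 1, we get a unique residue mod 28.
    Write x = 3 + 4·t and substitute into x ≡ 5 (mod 7): 4·t ≡ 5 − 3 = 2 (mod 7).
    The inverse of 4 mod 7 is 2 (since 4·2 = 8 = 1·7 + 1), so t ≡ 2·2 = 4 ≡ 4 (mod 7).
    Then x = 3 + 4·4 = 19, valid modulo lcm(4, 7) = 28: x ≡ 19 (mod 28).
  Combine with x ≡ 2 (mod 3): since gcd(28, 3) = 1, we get a unique residue mod 84.
    Write x = 19 + 28·t and substitute into x ≡ 2 (mod 3): 28·t ≡ 2 − 19 = -17 (mod 3).
    Reduce coefficients mod 3: 1·t ≡ 1 (mod 3).
    So t ≡ 1 (mod 3).
    Then x = 19 + 28·1 = 47, valid modulo lcm(28, 3) = 84: x ≡ 47 (mod 84).
Verify: 47 mod 4 = 3 ✓, 47 mod 7 = 5 ✓, 47 mod 3 = 2 ✓.

x ≡ 47 (mod 84).


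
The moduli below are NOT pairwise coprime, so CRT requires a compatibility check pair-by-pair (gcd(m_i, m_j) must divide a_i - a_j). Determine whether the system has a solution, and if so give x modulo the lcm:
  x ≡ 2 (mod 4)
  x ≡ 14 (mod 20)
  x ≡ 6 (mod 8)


Moduli 4, 20, 8 are not pairwise coprime, so CRT works modulo lcm(m_i) when all pairwise compatibility conditions hold.
Pairwise compatibility: gcd(m_i, m_j) must divide a_i - a_j for every pair.
Merge one congruence at a time:
  Start: x ≡ 2 (mod 4).
  Combine with x ≡ 14 (mod 20): gcd(4, 20) = 4; 14 - 2 = 12, which IS divisible by 4, so compatible.
    Write x = 2 + 4·t and substitute into x ≡ 14 (mod 20): 4·t ≡ 14 − 2 = 12 (mod 20).
    Divide the congruence (and modulus) by g = 4: 1·t ≡ 3 (mod 5).
    So t ≡ 3 (mod 5).
    Then x = 2 + 4·3 = 14, valid modulo lcm(4, 20) = 20: x ≡ 14 (mod 20).
  Combine with x ≡ 6 (mod 8): gcd(20, 8) = 4; 6 - 14 = -8, which IS divisible by 4, so compatible.
    Write x = 14 + 20·t and substitute into x ≡ 6 (mod 8): 20·t ≡ 6 − 14 = -8 (mod 8).
    Divide the congruence (and modulus) by g = 4: 5·t ≡ -2 (mod 2).
    Reduce coefficients mod 2: 1·t ≡ 0 (mod 2).
    So t ≡ 0 (mod 2).
    Then x = 14 + 20·0 = 14, valid modulo lcm(20, 8) = 40: x ≡ 14 (mod 40).
Verify: 14 mod 4 = 2, 14 mod 20 = 14, 14 mod 8 = 6.

x ≡ 14 (mod 40).


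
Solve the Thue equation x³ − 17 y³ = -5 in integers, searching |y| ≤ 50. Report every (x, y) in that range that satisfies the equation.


The equation is x³ - 17y³ = -5. For fixed y, x³ = 17·y³ − 5, so a solution requires the RHS to be a perfect cube.
Strategy: iterate y from -50 to 50, compute RHS = 17·y³ − 5, and check whether it is a (positive or negative) perfect cube.
Check small values of y:
  y = 0: RHS = -5 is not a perfect cube.
  y = 1: RHS = 12 is not a perfect cube.
  y = -1: RHS = -22 is not a perfect cube.
  y = 2: RHS = 131 is not a perfect cube.
  y = -2: RHS = -141 is not a perfect cube.
  y = 3: RHS = 454 is not a perfect cube.
  y = -3: RHS = -464 is not a perfect cube.
Continuing the search up to |y| = 50 finds no solutions either.
No (x, y) in the scanned range satisfies the equation.

No integer solutions with |y| ≤ 50.


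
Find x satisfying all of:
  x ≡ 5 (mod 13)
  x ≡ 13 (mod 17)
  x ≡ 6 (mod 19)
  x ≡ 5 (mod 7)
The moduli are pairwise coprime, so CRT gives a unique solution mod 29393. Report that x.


Product of moduli M = 13 · 17 · 19 · 7 = 29393.
Merge one congruence at a time:
  Start: x ≡ 5 (mod 13).
  Combine with x ≡ 13 (mod 17); new modulus lcm = 221.
    Write x = 5 + 13·t and substitute into x ≡ 13 (mod 17): 13·t ≡ 13 − 5 = 8 (mod 17).
    The inverse of 13 mod 17 is 4 (since 13·4 = 52 = 3·17 + 1), so t ≡ 4·8 = 32 ≡ 15 (mod 17).
    Then x = 5 + 13·15 = 200, valid modulo lcm(13, 17) = 221: x ≡ 200 (mod 221).
  Combine with x ≡ 6 (mod 19); new modulus lcm = 4199.
    Write x = 200 + 221·t and substitute into x ≡ 6 (mod 19): 221·t ≡ 6 − 200 = -194 (mod 19).
    Reduce coefficients mod 19: 12·t ≡ 15 (mod 19).
    The inverse of 12 mod 19 is 8 (since 12·8 = 96 = 5·19 + 1), so t ≡ 8·15 = 120 ≡ 6 (mod 19).
    Then x = 200 + 221·6 = 1526, valid modulo lcm(221, 19) = 4199: x ≡ 1526 (mod 4199).
  Combine with x ≡ 5 (mod 7); new modulus lcm = 29393.
    Write x = 1526 + 4199·t and substitute into x ≡ 5 (mod 7): 4199·t ≡ 5 − 1526 = -1521 (mod 7).
    Reduce coefficients mod 7: 6·t ≡ 5 (mod 7).
    The inverse of 6 mod 7 is 6 (since 6·6 = 36 = 5·7 + 1), so t ≡ 6·5 = 30 ≡ 2 (mod 7).
    Then x = 1526 + 4199·2 = 9924, valid modulo lcm(4199, 7) = 29393: x ≡ 9924 (mod 29393).
Verify against each original: 9924 mod 13 = 5, 9924 mod 17 = 13, 9924 mod 19 = 6, 9924 mod 7 = 5.

x ≡ 9924 (mod 29393).


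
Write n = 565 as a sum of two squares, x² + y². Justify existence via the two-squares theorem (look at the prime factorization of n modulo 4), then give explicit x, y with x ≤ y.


Step 1: Factor n = 565 = 5 · 113.
Step 2: Check the mod-4 condition on each prime factor: 5 ≡ 1 (mod 4), exponent 1; 113 ≡ 1 (mod 4), exponent 1.
All primes ≡ 3 (mod 4) appear to even exponent (or don't appear), so by the two-squares theorem n IS expressible as a sum of two squares.
Step 3: Build a representation. Here n = 5 · 113 is a product of primes ≡ 1 (mod 4). Each prime p ≡ 1 (mod 4) is itself a sum of two squares; find a² by testing p − a² for a perfect square:
  5: 5 − 1² = 4 = 2² ⇒ 5 = 1² + 2².
  113: 113 − 1² = 112, 113 − 2² = 109, 113 − 3² = 104, 113 − 4² = 97, 113 − 5² = 88, 113 − 6² = 77, 113 − 7² = 64 = 8² ⇒ 113 = 7² + 8².
  Combine using the Brahmagupta–Fibonacci identity (a² + b²)(c² + d²) = (ac − bd)² + (ad + bc)² = (ac + bd)² + (ad − bc)²:
  5 · 113 = 565: from (1² + 2²)(7² + 8²), take (1·7 − 2·8, 1·8 + 2·7) = (7 − 16, 8 + 14) = (-9, 22); dropping signs (only squares matter) gives (9, 22); check 9² + 22² = 81 + 484 = 565 ✓.
Step 4: Order so x ≤ y and verify: 9² + 22² = 81 + 484 = 565 = n. ✓

n = 565 = 9² + 22² (one valid representation with x ≤ y).


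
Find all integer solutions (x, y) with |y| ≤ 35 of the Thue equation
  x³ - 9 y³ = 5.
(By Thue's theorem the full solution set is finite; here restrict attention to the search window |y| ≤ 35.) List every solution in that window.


The equation is x³ - 9y³ = 5. For fixed y, x³ = 9·y³ + 5, so a solution requires the RHS to be a perfect cube.
Strategy: iterate y from -35 to 35, compute RHS = 9·y³ + 5, and check whether it is a (positive or negative) perfect cube.
Check small values of y:
  y = 0: RHS = 5 is not a perfect cube.
  y = 1: RHS = 14 is not a perfect cube.
  y = -1: RHS = -4 is not a perfect cube.
  y = 2: RHS = 77 is not a perfect cube.
  y = -2: RHS = -67 is not a perfect cube.
  y = 3: RHS = 248 is not a perfect cube.
  y = -3: RHS = -238 is not a perfect cube.
Continuing the search up to |y| = 35 finds no solutions either.
No (x, y) in the scanned range satisfies the equation.

No integer solutions with |y| ≤ 35.


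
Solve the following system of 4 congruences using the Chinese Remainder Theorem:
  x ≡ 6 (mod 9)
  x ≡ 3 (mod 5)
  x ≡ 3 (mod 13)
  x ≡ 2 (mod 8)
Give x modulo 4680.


Product of moduli M = 9 · 5 · 13 · 8 = 4680.
Merge one congruence at a time:
  Start: x ≡ 6 (mod 9).
  Combine with x ≡ 3 (mod 5); new modulus lcm = 45.
    Write x = 6 + 9·t and substitute into x ≡ 3 (mod 5): 9·t ≡ 3 − 6 = -3 (mod 5).
    Reduce coefficients mod 5: 4·t ≡ 2 (mod 5).
    The inverse of 4 mod 5 is 4 (since 4·4 = 16 = 3·5 + 1), so t ≡ 4·2 = 8 ≡ 3 (mod 5).
    Then x = 6 + 9·3 = 33, valid modulo lcm(9, 5) = 45: x ≡ 33 (mod 45).
  Combine with x ≡ 3 (mod 13); new modulus lcm = 585.
    Write x = 33 + 45·t and substitute into x ≡ 3 (mod 13): 45·t ≡ 3 − 33 = -30 (mod 13).
    Reduce coefficients mod 13: 6·t ≡ 9 (mod 13).
    The inverse of 6 mod 13 is 11 (since 6·11 = 66 = 5·13 + 1), so t ≡ 11·9 = 99 ≡ 8 (mod 13).
    Then x = 33 + 45·8 = 393, valid modulo lcm(45, 13) = 585: x ≡ 393 (mod 585).
  Combine with x ≡ 2 (mod 8); new modulus lcm = 4680.
    Write x = 393 + 585·t and substitute into x ≡ 2 (mod 8): 585·t ≡ 2 − 393 = -391 (mod 8).
    Reduce coefficients mod 8: 1·t ≡ 1 (mod 8).
    So t ≡ 1 (mod 8).
    Then x = 393 + 585·1 = 978, valid modulo lcm(585, 8) = 4680: x ≡ 978 (mod 4680).
Verify against each original: 978 mod 9 = 6, 978 mod 5 = 3, 978 mod 13 = 3, 978 mod 8 = 2.

x ≡ 978 (mod 4680).


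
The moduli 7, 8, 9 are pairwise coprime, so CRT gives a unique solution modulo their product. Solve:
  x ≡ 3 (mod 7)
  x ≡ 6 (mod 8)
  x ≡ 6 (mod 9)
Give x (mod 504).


Moduli 7, 8, 9 are pairwise coprime; by CRT there is a unique solution modulo M = 7 · 8 · 9 = 504.
Solve pairwise, accumulating the modulus:
  Start with x ≡ 3 (mod 7).
  Combine with x ≡ 6 (mod 8): since gcd(7, 8) = 1, we get a unique residue mod 56.
    Write x = 3 + 7·t and substitute into x ≡ 6 (mod 8): 7·t ≡ 6 − 3 = 3 (mod 8).
    The inverse of 7 mod 8 is 7 (since 7·7 = 49 = 6·8 + 1), so t ≡ 7·3 = 21 ≡ 5 (mod 8).
    Then x = 3 + 7·5 = 38, valid modulo lcm(7, 8) = 56: x ≡ 38 (mod 56).
  Combine with x ≡ 6 (mod 9): since gcd(56, 9) = 1, we get a unique residue mod 504.
    Write x = 38 + 56·t and substitute into x ≡ 6 (mod 9): 56·t ≡ 6 − 38 = -32 (mod 9).
    Reduce coefficients mod 9: 2·t ≡ 4 (mod 9).
    The inverse of 2 mod 9 is 5 (since 2·5 = 10 = 1·9 + 1), so t ≡ 5·4 = 20 ≡ 2 (mod 9).
    Then x = 38 + 56·2 = 150, valid modulo lcm(56, 9) = 504: x ≡ 150 (mod 504).
Verify: 150 mod 7 = 3 ✓, 150 mod 8 = 6 ✓, 150 mod 9 = 6 ✓.

x ≡ 150 (mod 504).


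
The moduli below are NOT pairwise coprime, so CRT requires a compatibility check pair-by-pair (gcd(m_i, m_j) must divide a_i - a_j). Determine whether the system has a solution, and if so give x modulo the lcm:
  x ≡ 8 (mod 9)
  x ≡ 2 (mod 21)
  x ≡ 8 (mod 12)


Moduli 9, 21, 12 are not pairwise coprime, so CRT works modulo lcm(m_i) when all pairwise compatibility conditions hold.
Pairwise compatibility: gcd(m_i, m_j) must divide a_i - a_j for every pair.
Merge one congruence at a time:
  Start: x ≡ 8 (mod 9).
  Combine with x ≡ 2 (mod 21): gcd(9, 21) = 3; 2 - 8 = -6, which IS divisible by 3, so compatible.
    Write x = 8 + 9·t and substitute into x ≡ 2 (mod 21): 9·t ≡ 2 − 8 = -6 (mod 21).
    Divide the congruence (and modulus) by g = 3: 3·t ≡ -2 (mod 7).
    Reduce coefficients mod 7: 3·t ≡ 5 (mod 7).
    The inverse of 3 mod 7 is 5 (since 3·5 = 15 = 2·7 + 1), so t ≡ 5·5 = 25 ≡ 4 (mod 7).
    Then x = 8 + 9·4 = 44, valid modulo lcm(9, 21) = 63: x ≡ 44 (mod 63).
  Combine with x ≡ 8 (mod 12): gcd(63, 12) = 3; 8 - 44 = -36, which IS divisible by 3, so compatible.
    Write x = 44 + 63·t and substitute into x ≡ 8 (mod 12): 63·t ≡ 8 − 44 = -36 (mod 12).
    Divide the congruence (and modulus) by g = 3: 21·t ≡ -12 (mod 4).
    Reduce coefficients mod 4: 1·t ≡ 0 (mod 4).
    So t ≡ 0 (mod 4).
    Then x = 44 + 63·0 = 44, valid modulo lcm(63, 12) = 252: x ≡ 44 (mod 252).
Verify: 44 mod 9 = 8, 44 mod 21 = 2, 44 mod 12 = 8.

x ≡ 44 (mod 252).


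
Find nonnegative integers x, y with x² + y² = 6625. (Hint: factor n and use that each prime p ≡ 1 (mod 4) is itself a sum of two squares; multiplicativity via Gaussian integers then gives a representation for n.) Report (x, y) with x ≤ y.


Step 1: Factor n = 6625 = 5^3 · 53.
Step 2: Check the mod-4 condition on each prime factor: 5 ≡ 1 (mod 4), exponent 3; 53 ≡ 1 (mod 4), exponent 1.
All primes ≡ 3 (mod 4) appear to even exponent (or don't appear), so by the two-squares theorem n IS expressible as a sum of two squares.
Step 3: Build a representation. Group n = k² · m with k = 5 and m = 5 · 53 = 265 (a product of primes ≡ 1 (mod 4)); a representation of m scales to one of n via (k·x)² + (k·y)² = k²(x² + y²). Each prime p ≡ 1 (mod 4) is itself a sum of two squares; find a² by testing p − a² for a perfect square:
  5: 5 − 1² = 4 = 2² ⇒ 5 = 1² + 2².
  53: 53 − 1² = 52, 53 − 2² = 49 = 7² ⇒ 53 = 2² + 7².
  Combine using the Brahmagupta–Fibonacci identity (a² + b²)(c² + d²) = (ac − bd)² + (ad + bc)² = (ac + bd)² + (ad − bc)²:
  5 · 53 = 265: from (1² + 2²)(2² + 7²), take (1·2 − 2·7, 1·7 + 2·2) = (2 − 14, 7 + 4) = (-12, 11); dropping signs (only squares matter) gives (12, 11); check 12² + 11² = 144 + 121 = 265 ✓.
  Scale by k = 5: (5·12, 5·11) = (60, 55).
Step 4: Order so x ≤ y and verify: 55² + 60² = 3025 + 3600 = 6625 = n. ✓

n = 6625 = 55² + 60² (one valid representation with x ≤ y).


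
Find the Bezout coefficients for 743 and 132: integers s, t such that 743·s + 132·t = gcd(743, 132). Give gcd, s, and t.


Euclidean algorithm on (743, 132) — divide until remainder is 0:
  743 = 5 · 132 + 83
  132 = 1 · 83 + 49
  83 = 1 · 49 + 34
  49 = 1 · 34 + 15
  34 = 2 · 15 + 4
  15 = 3 · 4 + 3
  4 = 1 · 3 + 1
  3 = 3 · 1 + 0
gcd(743, 132) = 1.
Track Bezout coefficients alongside the remainders: start with r₀ = 743 = a·1 + b·0 (s = 1, t = 0) and r₁ = 132 = a·0 + b·1 (s = 0, t = 1); each new remainder r_{k+1} = r_{k-1} − q_k·r_k inherits s_{k+1} = s_{k-1} − q_k·s_k, t_{k+1} = t_{k-1} − q_k·t_k, so r_k = a·s_k + b·t_k at every step:
  q = 5: r = 83, s = 1 − 5·0 = 1, t = 0 − 5·1 = -5  (check: 743·1 + 132·(-5) = 83)
  q = 1: r = 49, s = 0 − 1·1 = -1, t = 1 − 1·(-5) = 6  (check: 743·(-1) + 132·6 = 49)
  q = 1: r = 34, s = 1 − 1·(-1) = 2, t = -5 − 1·6 = -11  (check: 743·2 + 132·(-11) = 34)
  q = 1: r = 15, s = -1 − 1·2 = -3, t = 6 − 1·(-11) = 17  (check: 743·(-3) + 132·17 = 15)
  q = 2: r = 4, s = 2 − 2·(-3) = 8, t = -11 − 2·17 = -45  (check: 743·8 + 132·(-45) = 4)
  q = 3: r = 3, s = -3 − 3·8 = -27, t = 17 − 3·(-45) = 152  (check: 743·(-27) + 132·152 = 3)
  q = 1: r = 1, s = 8 − 1·(-27) = 35, t = -45 − 1·152 = -197  (check: 743·35 + 132·(-197) = 1)
The row with r = 1 (the gcd) gives the Bezout coefficients s = 35, t = -197.
Result: 743 · (35) + 132 · (-197) = 1.

gcd(743, 132) = 1; s = 35, t = -197 (check: 743·35 + 132·(-197) = 1).


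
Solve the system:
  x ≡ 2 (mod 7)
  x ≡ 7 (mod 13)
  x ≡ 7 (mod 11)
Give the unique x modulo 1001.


Moduli 7, 13, 11 are pairwise coprime; by CRT there is a unique solution modulo M = 7 · 13 · 11 = 1001.
Solve pairwise, accumulating the modulus:
  Start with x ≡ 2 (mod 7).
  Combine with x ≡ 7 (mod 13): since gcd(7, 13) = 1, we get a unique residue mod 91.
    Write x = 2 + 7·t and substitute into x ≡ 7 (mod 13): 7·t ≡ 7 − 2 = 5 (mod 13).
    The inverse of 7 mod 13 is 2 (since 7·2 = 14 = 1·13 + 1), so t ≡ 2·5 = 10 ≡ 10 (mod 13).
    Then x = 2 + 7·10 = 72, valid modulo lcm(7, 13) = 91: x ≡ 72 (mod 91).
  Combine with x ≡ 7 (mod 11): since gcd(91, 11) = 1, we get a unique residue mod 1001.
    Write x = 72 + 91·t and substitute into x ≡ 7 (mod 11): 91·t ≡ 7 − 72 = -65 (mod 11).
    Reduce coefficients mod 11: 3·t ≡ 1 (mod 11).
    The inverse of 3 mod 11 is 4 (since 3·4 = 12 = 1·11 + 1), so t ≡ 4·1 = 4 ≡ 4 (mod 11).
    Then x = 72 + 91·4 = 436, valid modulo lcm(91, 11) = 1001: x ≡ 436 (mod 1001).
Verify: 436 mod 7 = 2 ✓, 436 mod 13 = 7 ✓, 436 mod 11 = 7 ✓.

x ≡ 436 (mod 1001).


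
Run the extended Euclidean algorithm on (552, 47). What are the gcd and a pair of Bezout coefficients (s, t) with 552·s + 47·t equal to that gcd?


Euclidean algorithm on (552, 47) — divide until remainder is 0:
  552 = 11 · 47 + 35
  47 = 1 · 35 + 12
  35 = 2 · 12 + 11
  12 = 1 · 11 + 1
  11 = 11 · 1 + 0
gcd(552, 47) = 1.
Track Bezout coefficients alongside the remainders: start with r₀ = 552 = a·1 + b·0 (s = 1, t = 0) and r₁ = 47 = a·0 + b·1 (s = 0, t = 1); each new remainder r_{k+1} = r_{k-1} − q_k·r_k inherits s_{k+1} = s_{k-1} − q_k·s_k, t_{k+1} = t_{k-1} − q_k·t_k, so r_k = a·s_k + b·t_k at every step:
  q = 11: r = 35, s = 1 − 11·0 = 1, t = 0 − 11·1 = -11  (check: 552·1 + 47·(-11) = 35)
  q = 1: r = 12, s = 0 − 1·1 = -1, t = 1 − 1·(-11) = 12  (check: 552·(-1) + 47·12 = 12)
  q = 2: r = 11, s = 1 − 2·(-1) = 3, t = -11 − 2·12 = -35  (check: 552·3 + 47·(-35) = 11)
  q = 1: r = 1, s = -1 − 1·3 = -4, t = 12 − 1·(-35) = 47  (check: 552·(-4) + 47·47 = 1)
The row with r = 1 (the gcd) gives the Bezout coefficients s = -4, t = 47.
Result: 552 · (-4) + 47 · (47) = 1.

gcd(552, 47) = 1; s = -4, t = 47 (check: 552·(-4) + 47·47 = 1).


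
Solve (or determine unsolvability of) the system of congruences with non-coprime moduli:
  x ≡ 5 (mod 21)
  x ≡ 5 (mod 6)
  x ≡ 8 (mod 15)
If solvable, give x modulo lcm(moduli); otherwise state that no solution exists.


Moduli 21, 6, 15 are not pairwise coprime, so CRT works modulo lcm(m_i) when all pairwise compatibility conditions hold.
Pairwise compatibility: gcd(m_i, m_j) must divide a_i - a_j for every pair.
Merge one congruence at a time:
  Start: x ≡ 5 (mod 21).
  Combine with x ≡ 5 (mod 6): gcd(21, 6) = 3; 5 - 5 = 0, which IS divisible by 3, so compatible.
    Write x = 5 + 21·t and substitute into x ≡ 5 (mod 6): 21·t ≡ 5 − 5 = 0 (mod 6).
    Divide the congruence (and modulus) by g = 3: 7·t ≡ 0 (mod 2).
    Reduce coefficients mod 2: 1·t ≡ 0 (mod 2).
    So t ≡ 0 (mod 2).
    Then x = 5 + 21·0 = 5, valid modulo lcm(21, 6) = 42: x ≡ 5 (mod 42).
  Combine with x ≡ 8 (mod 15): gcd(42, 15) = 3; 8 - 5 = 3, which IS divisible by 3, so compatible.
    Write x = 5 + 42·t and substitute into x ≡ 8 (mod 15): 42·t ≡ 8 − 5 = 3 (mod 15).
    Divide the congruence (and modulus) by g = 3: 14·t ≡ 1 (mod 5).
    Reduce coefficients mod 5: 4·t ≡ 1 (mod 5).
    The inverse of 4 mod 5 is 4 (since 4·4 = 16 = 3·5 + 1), so t ≡ 4·1 = 4 ≡ 4 (mod 5).
    Then x = 5 + 42·4 = 173, valid modulo lcm(42, 15) = 210: x ≡ 173 (mod 210).
Verify: 173 mod 21 = 5, 173 mod 6 = 5, 173 mod 15 = 8.

x ≡ 173 (mod 210).


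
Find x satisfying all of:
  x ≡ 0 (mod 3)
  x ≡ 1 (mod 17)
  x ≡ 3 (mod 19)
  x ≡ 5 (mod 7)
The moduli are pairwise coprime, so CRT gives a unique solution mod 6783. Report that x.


Product of moduli M = 3 · 17 · 19 · 7 = 6783.
Merge one congruence at a time:
  Start: x ≡ 0 (mod 3).
  Combine with x ≡ 1 (mod 17); new modulus lcm = 51.
    Write x = 0 + 3·t and substitute into x ≡ 1 (mod 17): 3·t ≡ 1 − 0 = 1 (mod 17).
    The inverse of 3 mod 17 is 6 (since 3·6 = 18 = 1·17 + 1), so t ≡ 6·1 = 6 ≡ 6 (mod 17).
    Then x = 0 + 3·6 = 18, valid modulo lcm(3, 17) = 51: x ≡ 18 (mod 51).
  Combine with x ≡ 3 (mod 19); new modulus lcm = 969.
    Write x = 18 + 51·t and substitute into x ≡ 3 (mod 19): 51·t ≡ 3 − 18 = -15 (mod 19).
    Reduce coefficients mod 19: 13·t ≡ 4 (mod 19).
    The inverse of 13 mod 19 is 3 (since 13·3 = 39 = 2·19 + 1), so t ≡ 3·4 = 12 ≡ 12 (mod 19).
    Then x = 18 + 51·12 = 630, valid modulo lcm(51, 19) = 969: x ≡ 630 (mod 969).
  Combine with x ≡ 5 (mod 7); new modulus lcm = 6783.
    Write x = 630 + 969·t and substitute into x ≡ 5 (mod 7): 969·t ≡ 5 − 630 = -625 (mod 7).
    Reduce coefficients mod 7: 3·t ≡ 5 (mod 7).
    The inverse of 3 mod 7 is 5 (since 3·5 = 15 = 2·7 + 1), so t ≡ 5·5 = 25 ≡ 4 (mod 7).
    Then x = 630 + 969·4 = 4506, valid modulo lcm(969, 7) = 6783: x ≡ 4506 (mod 6783).
Verify against each original: 4506 mod 3 = 0, 4506 mod 17 = 1, 4506 mod 19 = 3, 4506 mod 7 = 5.

x ≡ 4506 (mod 6783).


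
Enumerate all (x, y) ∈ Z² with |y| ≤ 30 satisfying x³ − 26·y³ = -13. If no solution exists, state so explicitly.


The equation is x³ - 26y³ = -13. For fixed y, x³ = 26·y³ − 13, so a solution requires the RHS to be a perfect cube.
Strategy: iterate y from -30 to 30, compute RHS = 26·y³ − 13, and check whether it is a (positive or negative) perfect cube.
Check small values of y:
  y = 0: RHS = -13 is not a perfect cube.
  y = 1: RHS = 13 is not a perfect cube.
  y = -1: RHS = -39 is not a perfect cube.
  y = 2: RHS = 195 is not a perfect cube.
  y = -2: RHS = -221 is not a perfect cube.
  y = 3: RHS = 689 is not a perfect cube.
  y = -3: RHS = -715 is not a perfect cube.
Continuing the search up to |y| = 30 finds no solutions either.
No (x, y) in the scanned range satisfies the equation.

No integer solutions with |y| ≤ 30.


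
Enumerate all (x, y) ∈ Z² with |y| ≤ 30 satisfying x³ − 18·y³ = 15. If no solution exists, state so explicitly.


The equation is x³ - 18y³ = 15. For fixed y, x³ = 18·y³ + 15, so a solution requires the RHS to be a perfect cube.
Strategy: iterate y from -30 to 30, compute RHS = 18·y³ + 15, and check whether it is a (positive or negative) perfect cube.
Check small values of y:
  y = 0: RHS = 15 is not a perfect cube.
  y = 1: RHS = 33 is not a perfect cube.
  y = -1: RHS = -3 is not a perfect cube.
  y = 2: RHS = 159 is not a perfect cube.
  y = -2: RHS = -129 is not a perfect cube.
  y = 3: RHS = 501 is not a perfect cube.
  y = -3: RHS = -471 is not a perfect cube.
Continuing the search up to |y| = 30 finds no solutions either.
No (x, y) in the scanned range satisfies the equation.

No integer solutions with |y| ≤ 30.


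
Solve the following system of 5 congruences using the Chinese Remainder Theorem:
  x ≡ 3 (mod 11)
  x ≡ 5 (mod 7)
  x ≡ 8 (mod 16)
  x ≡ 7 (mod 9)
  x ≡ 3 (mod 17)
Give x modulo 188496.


Product of moduli M = 11 · 7 · 16 · 9 · 17 = 188496.
Merge one congruence at a time:
  Start: x ≡ 3 (mod 11).
  Combine with x ≡ 5 (mod 7); new modulus lcm = 77.
    Write x = 3 + 11·t and substitute into x ≡ 5 (mod 7): 11·t ≡ 5 − 3 = 2 (mod 7).
    Reduce coefficients mod 7: 4·t ≡ 2 (mod 7).
    The inverse of 4 mod 7 is 2 (since 4·2 = 8 = 1·7 + 1), so t ≡ 2·2 = 4 ≡ 4 (mod 7).
    Then x = 3 + 11·4 = 47, valid modulo lcm(11, 7) = 77: x ≡ 47 (mod 77).
  Combine with x ≡ 8 (mod 16); new modulus lcm = 1232.
    Write x = 47 + 77·t and substitute into x ≡ 8 (mod 16): 77·t ≡ 8 − 47 = -39 (mod 16).
    Reduce coefficients mod 16: 13·t ≡ 9 (mod 16).
    The inverse of 13 mod 16 is 5 (since 13·5 = 65 = 4·16 + 1), so t ≡ 5·9 = 45 ≡ 13 (mod 16).
    Then x = 47 + 77·13 = 1048, valid modulo lcm(77, 16) = 1232: x ≡ 1048 (mod 1232).
  Combine with x ≡ 7 (mod 9); new modulus lcm = 11088.
    Write x = 1048 + 1232·t and substitute into x ≡ 7 (mod 9): 1232·t ≡ 7 − 1048 = -1041 (mod 9).
    Reduce coefficients mod 9: 8·t ≡ 3 (mod 9).
    The inverse of 8 mod 9 is 8 (since 8·8 = 64 = 7·9 + 1), so t ≡ 8·3 = 24 ≡ 6 (mod 9).
    Then x = 1048 + 1232·6 = 8440, valid modulo lcm(1232, 9) = 11088: x ≡ 8440 (mod 11088).
  Combine with x ≡ 3 (mod 17); new modulus lcm = 188496.
    Write x = 8440 + 11088·t and substitute into x ≡ 3 (mod 17): 11088·t ≡ 3 − 8440 = -8437 (mod 17).
    Reduce coefficients mod 17: 4·t ≡ 12 (mod 17).
    The inverse of 4 mod 17 is 13 (since 4·13 = 52 = 3·17 + 1), so t ≡ 13·12 = 156 ≡ 3 (mod 17).
    Then x = 8440 + 11088·3 = 41704, valid modulo lcm(11088, 17) = 188496: x ≡ 41704 (mod 188496).
Verify against each original: 41704 mod 11 = 3, 41704 mod 7 = 5, 41704 mod 16 = 8, 41704 mod 9 = 7, 41704 mod 17 = 3.

x ≡ 41704 (mod 188496).
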